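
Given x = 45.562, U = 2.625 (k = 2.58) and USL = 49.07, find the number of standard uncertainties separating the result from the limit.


u = U / k = 2.625 / 2.58 = 1.0174419
margin = |USL - x| = |49.07 - 45.562| = 3.508
z = margin / u = 3.508 / 1.0174419
z = 3.4479

3.4479


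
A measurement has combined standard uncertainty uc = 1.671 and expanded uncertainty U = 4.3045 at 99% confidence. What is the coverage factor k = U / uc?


k = U / uc
k = 4.3045 / 1.671
k = 2.576

2.576


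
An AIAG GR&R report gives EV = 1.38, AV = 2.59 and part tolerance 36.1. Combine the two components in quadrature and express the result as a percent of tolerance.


GRR = sqrt(EV^2 + AV^2) = sqrt(1.38^2 + 2.59^2) = 2.9347061
%GRR = GRR / tol * 100 = 2.9347061 / 36.1 * 100
%GRR = 8.1294

8.1294


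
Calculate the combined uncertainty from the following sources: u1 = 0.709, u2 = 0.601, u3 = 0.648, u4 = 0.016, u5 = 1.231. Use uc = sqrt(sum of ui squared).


uc = sqrt(0.709^2 + 0.601^2 + 0.648^2 + 0.016^2 + 1.231^2)
uc = sqrt(2.799403)
uc = 1.6731

1.6731


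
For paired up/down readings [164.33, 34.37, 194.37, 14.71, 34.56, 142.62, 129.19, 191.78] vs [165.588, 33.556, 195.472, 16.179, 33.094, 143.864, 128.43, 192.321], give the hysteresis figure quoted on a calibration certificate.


|164.33 - 165.588| = 1.2580
|34.37 - 33.556| = 0.8140
|194.37 - 195.472| = 1.1020
|14.71 - 16.179| = 1.4690
|34.56 - 33.094| = 1.4660
|142.62 - 143.864| = 1.2440
|129.19 - 128.43| = 0.7600
|191.78 - 192.321| = 0.5410
hysteresis = max(diffs) = 1.4690

1.4690


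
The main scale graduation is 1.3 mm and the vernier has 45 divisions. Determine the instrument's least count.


LC = MSD / n_div
= 1.3 / 45
= 0.0289

0.0289


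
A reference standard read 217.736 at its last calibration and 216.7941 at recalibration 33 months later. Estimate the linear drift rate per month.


rate = (v2 - v1) / months
= (216.7941 - 217.736) / 33
= -0.9419 / 33
= -0.0285

-0.0285


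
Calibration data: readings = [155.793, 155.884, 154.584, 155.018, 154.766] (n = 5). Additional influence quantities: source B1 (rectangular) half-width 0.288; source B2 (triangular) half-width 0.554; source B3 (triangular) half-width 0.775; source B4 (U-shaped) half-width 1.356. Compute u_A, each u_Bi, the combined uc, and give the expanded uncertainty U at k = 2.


mean = (155.793 + 155.884 + 154.584 + 155.018 + 154.766) / 5 = 155.209
s = sqrt(sum((x - mean)^2)/(n-1)) = 0.59582632
u_A = s / sqrt(n) = 0.59582632 / sqrt(5) = 0.26646163
u_B1 = 0.288 / sqrt(3) = 0.16627688
u_B2 = 0.554 / sqrt(6) = 0.22616955
u_B3 = 0.775 / sqrt(6) = 0.31639243
u_B4 = 1.356 / sqrt(2) = 0.9588368
uc = sqrt(0.26646163^2 + 0.16627688^2 + 0.22616955^2 + 0.31639243^2 + 0.9588368^2) = 1.08133
U = k * uc = 2 * 1.08133
U = 2.1627

2.1627


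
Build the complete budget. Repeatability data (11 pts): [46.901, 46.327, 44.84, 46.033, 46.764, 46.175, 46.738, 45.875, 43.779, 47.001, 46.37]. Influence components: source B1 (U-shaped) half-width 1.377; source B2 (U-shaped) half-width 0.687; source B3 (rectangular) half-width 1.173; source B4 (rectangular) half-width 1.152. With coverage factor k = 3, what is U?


mean = (46.901 + 46.327 + 44.84 + 46.033 + 46.764 + 46.175 + 46.738 + 45.875 + 43.779 + 47.001 + 46.37) / 11 = 46.073
s = sqrt(sum((x - mean)^2)/(n-1)) = 0.97227218
u_A = s / sqrt(n) = 0.97227218 / sqrt(11) = 0.29315109
u_B1 = 1.377 / sqrt(2) = 0.97368604
u_B2 = 0.687 / sqrt(2) = 0.48578236
u_B3 = 1.173 / sqrt(3) = 0.67723187
u_B4 = 1.152 / sqrt(3) = 0.66510751
uc = sqrt(0.29315109^2 + 0.97368604^2 + 0.48578236^2 + 0.67723187^2 + 0.66510751^2) = 1.4734305
U = k * uc = 3 * 1.4734305
U = 4.4203

4.4203


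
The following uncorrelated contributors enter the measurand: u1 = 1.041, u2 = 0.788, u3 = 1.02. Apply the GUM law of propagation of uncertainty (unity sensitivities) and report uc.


uc = sqrt(1.041^2 + 0.788^2 + 1.02^2)
uc = sqrt(2.745025)
uc = 1.6568

1.6568


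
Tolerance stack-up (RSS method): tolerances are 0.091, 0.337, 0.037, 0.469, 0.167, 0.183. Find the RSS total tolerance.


RSS = sqrt(0.091^2 + 0.337^2 + 0.037^2 + 0.469^2 + 0.167^2 + 0.183^2)
= sqrt(0.404558)
= 0.6360

0.6360


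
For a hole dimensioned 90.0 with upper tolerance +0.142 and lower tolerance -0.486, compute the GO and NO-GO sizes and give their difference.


GO = nominal - lower_tol (smallest hole = maximum material condition)
GO = 90.0 - 0.486 = 89.514
NO-GO = nominal + upper_tol (largest hole = least material condition)
NO-GO = 90.0 + 0.142 = 90.142
spread = NO-GO - GO = 90.142 - 89.514 = 0.6280

0.6280


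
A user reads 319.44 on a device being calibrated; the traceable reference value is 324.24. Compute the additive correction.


Correction = standard - reading
= 324.24 - 319.44
= 4.8000

4.8000


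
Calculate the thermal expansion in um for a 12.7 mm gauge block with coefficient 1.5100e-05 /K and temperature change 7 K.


dL = L * alpha * dT
= 12.7 * 1.5100e-05 * 7
= 0.0013424 mm
dL_um = 0.0013424 * 1000 = 1.3424 um

1.3424


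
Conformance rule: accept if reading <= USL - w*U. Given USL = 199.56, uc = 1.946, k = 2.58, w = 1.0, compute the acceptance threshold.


U = k * uc = 2.58 * 1.946 = 5.02068
guard band g = w * U = 1.0 * 5.02068 = 5.02068
AL = USL - g = 199.56 - 5.02068
AL = 194.5393

194.5393


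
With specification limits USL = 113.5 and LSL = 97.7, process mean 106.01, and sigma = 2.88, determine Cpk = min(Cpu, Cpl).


Cpu = (USL - mean) / (3*sigma) = (113.5 - 106.01) / (3*2.88) = 0.8669
Cpl = (mean - LSL) / (3*sigma) = (106.01 - 97.7) / (3*2.88) = 0.9618
Cpk = min(Cpu, Cpl) = 0.8669

0.8669


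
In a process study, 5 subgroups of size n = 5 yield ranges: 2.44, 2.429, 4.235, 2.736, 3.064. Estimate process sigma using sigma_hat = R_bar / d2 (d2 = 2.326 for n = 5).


R_bar = (2.44 + 2.429 + 4.235 + 2.736 + 3.064) / 5
R_bar = 14.904 / 5 = 2.9808
sigma_hat = R_bar / d2 = 2.9808 / 2.326 = 1.2815

1.2815


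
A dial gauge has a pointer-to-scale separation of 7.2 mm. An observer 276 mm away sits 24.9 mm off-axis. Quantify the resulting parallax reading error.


error = h * offset / d
= 7.2 * 24.9 / 276
= 0.6496

0.6496


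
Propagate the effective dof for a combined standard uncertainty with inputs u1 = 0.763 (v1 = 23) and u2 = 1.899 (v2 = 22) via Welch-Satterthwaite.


uc = sqrt(u1^2 + u2^2) = sqrt(0.763^2 + 1.899^2) = 2.0465508
v_eff = uc^4 / (u1^4/v1 + u2^4/v2)
= 2.0465508^4 / (0.763^4/23 + 1.899^4/22)
= 17.542445 / 0.60585776
v_eff = 28.9547

28.9547


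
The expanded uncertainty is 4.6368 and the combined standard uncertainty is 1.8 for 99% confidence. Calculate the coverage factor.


k = U / uc
k = 4.6368 / 1.8
k = 2.576

2.576


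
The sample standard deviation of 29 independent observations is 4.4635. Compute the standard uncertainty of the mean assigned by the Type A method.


u_A = s / sqrt(n)
u_A = 4.4635 / sqrt(29)
u_A = 4.4635 / 5.3851648
u_A = 0.8289

0.8289


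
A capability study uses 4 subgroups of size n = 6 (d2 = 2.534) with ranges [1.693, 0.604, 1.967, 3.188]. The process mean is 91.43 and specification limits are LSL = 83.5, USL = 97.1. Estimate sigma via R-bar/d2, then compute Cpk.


R_bar = (1.693 + 0.604 + 1.967 + 3.188) / 4 = 1.863
sigma = R_bar / d2 = 1.863 / 2.534 = 0.73520126
Cp = (USL - LSL)/(6*sigma) = (97.1 - 83.5)/(6*0.73520126) = 3.0831
Cpu = (97.1 - 91.43)/(3*0.73520126) = 2.5707
Cpl = (91.43 - 83.5)/(3*0.73520126) = 3.5954
Cpk = min(Cpu, Cpl) = 2.5707

2.5707


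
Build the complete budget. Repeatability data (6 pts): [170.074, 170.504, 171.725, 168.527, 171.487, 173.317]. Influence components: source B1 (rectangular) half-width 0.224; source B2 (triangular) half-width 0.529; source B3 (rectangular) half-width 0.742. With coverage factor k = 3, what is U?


mean = (170.074 + 170.504 + 171.725 + 168.527 + 171.487 + 173.317) / 6 = 170.939
s = sqrt(sum((x - mean)^2)/(n-1)) = 1.6326774
u_A = s / sqrt(n) = 1.6326774 / sqrt(6) = 0.66653776
u_B1 = 0.224 / sqrt(3) = 0.12932646
u_B2 = 0.529 / sqrt(6) = 0.21596335
u_B3 = 0.742 / sqrt(3) = 0.4283939
uc = sqrt(0.66653776^2 + 0.12932646^2 + 0.21596335^2 + 0.4283939^2) = 0.83135998
U = k * uc = 3 * 0.83135998
U = 2.4941

2.4941


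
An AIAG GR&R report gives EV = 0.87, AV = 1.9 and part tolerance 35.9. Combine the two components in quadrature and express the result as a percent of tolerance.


GRR = sqrt(EV^2 + AV^2) = sqrt(0.87^2 + 1.9^2) = 2.0897129
%GRR = GRR / tol * 100 = 2.0897129 / 35.9 * 100
%GRR = 5.8209

5.8209


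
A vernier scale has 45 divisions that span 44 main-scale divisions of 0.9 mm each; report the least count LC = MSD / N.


LC = MSD / n_div
= 0.9 / 45
= 0.0200

0.0200


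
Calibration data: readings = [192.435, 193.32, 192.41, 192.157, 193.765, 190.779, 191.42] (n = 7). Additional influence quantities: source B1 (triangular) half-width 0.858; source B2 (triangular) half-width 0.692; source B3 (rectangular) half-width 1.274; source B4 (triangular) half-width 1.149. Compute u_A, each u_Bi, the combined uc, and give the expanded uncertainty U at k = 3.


mean = (192.435 + 193.32 + 192.41 + 192.157 + 193.765 + 190.779 + 191.42) / 7 = 192.3265714
s = sqrt(sum((x - mean)^2)/(n-1)) = 1.0263445
u_A = s / sqrt(n) = 1.0263445 / sqrt(7) = 0.38792176
u_B1 = 0.858 / sqrt(6) = 0.35027703
u_B2 = 0.692 / sqrt(6) = 0.28250782
u_B3 = 1.274 / sqrt(3) = 0.73554424
u_B4 = 1.149 / sqrt(6) = 0.46907729
uc = sqrt(0.38792176^2 + 0.35027703^2 + 0.28250782^2 + 0.73554424^2 + 0.46907729^2) = 1.0554842
U = k * uc = 3 * 1.0554842
U = 3.1665

3.1665


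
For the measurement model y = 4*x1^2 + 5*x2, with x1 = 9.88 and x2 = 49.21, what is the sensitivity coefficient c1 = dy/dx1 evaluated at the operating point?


y = 4*x1^2 + 5*x2
dy/dx1 = 2*4*x1
Evaluate at x1 = 9.88: c1 = 8 * 9.88
c1 = 79.0400

79.0400


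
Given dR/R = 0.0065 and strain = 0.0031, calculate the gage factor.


GF = (dR/R) / epsilon
= 0.0065 / 0.0031
= 2.0968

2.0968


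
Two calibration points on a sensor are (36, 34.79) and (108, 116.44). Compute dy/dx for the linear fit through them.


slope = (y2 - y1) / (x2 - x1)
= (116.44 - 34.79) / (108 - 36)
= 81.6500 / 72
= 1.1340

1.1340


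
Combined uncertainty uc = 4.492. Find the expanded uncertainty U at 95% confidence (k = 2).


U = k * uc
U = 2 * 4.492
U = 8.9840

8.9840


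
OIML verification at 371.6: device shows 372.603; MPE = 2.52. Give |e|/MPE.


e = indication - reference = 372.603 - 371.6 = 1.0030
|e| = 1.0030
ratio = |e| / MPE = 1.0030 / 2.52
ratio = 0.3980

0.3980


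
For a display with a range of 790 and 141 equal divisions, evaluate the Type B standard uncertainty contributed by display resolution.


resolution = range / divisions
resolution = 790 / 141 = 5.6028369
u_res = resolution / (2*sqrt(3))
u_res = 5.6028369 / 3.4641016
u_res = 1.6174

1.6174


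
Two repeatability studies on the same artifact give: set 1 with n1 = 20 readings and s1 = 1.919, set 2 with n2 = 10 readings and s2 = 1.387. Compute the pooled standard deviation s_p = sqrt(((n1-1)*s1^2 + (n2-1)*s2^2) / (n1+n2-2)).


s_p = sqrt(((n1-1)*s1^2 + (n2-1)*s2^2) / (n1+n2-2))
numerator = (20-1)*1.919^2 + (10-1)*1.387^2 = 69.968659 + 17.313921 = 87.28258
denominator = 20 + 10 - 2 = 28
s_p^2 = 87.28258 / 28 = 3.117235
s_p = sqrt(3.117235) = 1.7656

1.7656


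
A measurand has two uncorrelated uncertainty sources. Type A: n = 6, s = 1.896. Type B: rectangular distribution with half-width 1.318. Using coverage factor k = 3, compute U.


u_A = s / sqrt(n) = 1.896 / sqrt(6) = 0.77403876
u_B = half_width / sqrt(3) = 1.318 / sqrt(3) = 0.76094765
uc = sqrt(u_A^2 + u_B^2) = sqrt(0.77403876^2 + 0.76094765^2) = 1.0854388
U = k * uc = 3 * 1.0854388
U = 3.2563

3.2563


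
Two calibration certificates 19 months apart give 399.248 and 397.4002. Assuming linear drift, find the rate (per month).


rate = (v2 - v1) / months
= (397.4002 - 399.248) / 19
= -1.8478 / 19
= -0.0973

-0.0973


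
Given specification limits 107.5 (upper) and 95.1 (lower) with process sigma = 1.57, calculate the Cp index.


Cp = (USL - LSL) / (6 * sigma)
= (107.5 - 95.1) / (6 * 1.57)
= 12.4000 / 9.4200
= 1.3163

1.3163


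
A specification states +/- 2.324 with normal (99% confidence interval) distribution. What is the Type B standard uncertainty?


u_B = half_width / 2.576
u_B = 2.324 / 2.576
u_B = 0.9022

0.9022


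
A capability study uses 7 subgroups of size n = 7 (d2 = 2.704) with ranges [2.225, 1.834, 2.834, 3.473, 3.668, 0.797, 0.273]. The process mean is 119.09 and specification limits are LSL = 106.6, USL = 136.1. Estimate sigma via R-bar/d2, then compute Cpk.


R_bar = (2.225 + 1.834 + 2.834 + 3.473 + 3.668 + 0.797 + 0.273) / 7 = 2.1577143
sigma = R_bar / d2 = 2.1577143 / 2.704 = 0.79797126
Cp = (USL - LSL)/(6*sigma) = (136.1 - 106.6)/(6*0.79797126) = 6.1615
Cpu = (136.1 - 119.09)/(3*0.79797126) = 7.1055
Cpl = (119.09 - 106.6)/(3*0.79797126) = 5.2174
Cpk = min(Cpu, Cpl) = 5.2174

5.2174


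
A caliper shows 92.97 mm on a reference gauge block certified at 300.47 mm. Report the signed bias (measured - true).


Systematic error = measured - true
= 92.97 - 300.47
= -207.5000

-207.5000


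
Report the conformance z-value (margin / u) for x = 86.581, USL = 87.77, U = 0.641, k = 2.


u = U / k = 0.641 / 2 = 0.3205
margin = |USL - x| = |87.77 - 86.581| = 1.189
z = margin / u = 1.189 / 0.3205
z = 3.7098

3.7098


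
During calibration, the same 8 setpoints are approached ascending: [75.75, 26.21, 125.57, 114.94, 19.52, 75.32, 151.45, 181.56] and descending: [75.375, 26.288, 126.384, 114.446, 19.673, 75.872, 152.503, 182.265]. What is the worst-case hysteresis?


|75.75 - 75.375| = 0.3750
|26.21 - 26.288| = 0.0780
|125.57 - 126.384| = 0.8140
|114.94 - 114.446| = 0.4940
|19.52 - 19.673| = 0.1530
|75.32 - 75.872| = 0.5520
|151.45 - 152.503| = 1.0530
|181.56 - 182.265| = 0.7050
hysteresis = max(diffs) = 1.0530

1.0530


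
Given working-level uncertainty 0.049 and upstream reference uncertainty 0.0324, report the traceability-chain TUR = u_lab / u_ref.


TUR = u_lab / u_ref
= 0.049 / 0.0324
= 1.5123

1.5123


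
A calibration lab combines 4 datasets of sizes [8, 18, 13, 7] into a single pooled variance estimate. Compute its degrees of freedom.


nu = sum_i (n_i - 1)
nu = ((8 - 1) + (18 - 1) + (13 - 1) + (7 - 1))
nu = 7 + 17 + 12 + 6
nu = 42

42


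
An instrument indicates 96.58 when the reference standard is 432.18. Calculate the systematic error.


Systematic error = measured - true
= 96.58 - 432.18
= -335.6000

-335.6000


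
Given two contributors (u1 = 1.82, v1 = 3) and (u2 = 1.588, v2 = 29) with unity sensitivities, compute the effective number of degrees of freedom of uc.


uc = sqrt(u1^2 + u2^2) = sqrt(1.82^2 + 1.588^2) = 2.4153973
v_eff = uc^4 / (u1^4/v1 + u2^4/v2)
= 2.4153973^4 / (1.82^4/3 + 1.588^4/29)
= 34.037238 / 3.8766138
v_eff = 8.7801

8.7801


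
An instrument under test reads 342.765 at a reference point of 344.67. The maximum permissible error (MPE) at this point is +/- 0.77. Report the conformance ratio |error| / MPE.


e = indication - reference = 342.765 - 344.67 = -1.9050
|e| = 1.9050
ratio = |e| / MPE = 1.9050 / 0.77
ratio = 2.4740

2.4740


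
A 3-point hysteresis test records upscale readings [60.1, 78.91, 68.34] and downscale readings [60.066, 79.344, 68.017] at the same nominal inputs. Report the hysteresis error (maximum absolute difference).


|60.1 - 60.066| = 0.0340
|78.91 - 79.344| = 0.4340
|68.34 - 68.017| = 0.3230
hysteresis = max(diffs) = 0.4340

0.4340


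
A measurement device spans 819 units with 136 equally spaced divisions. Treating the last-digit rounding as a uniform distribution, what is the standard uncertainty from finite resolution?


resolution = range / divisions
resolution = 819 / 136 = 6.0220588
u_res = resolution / (2*sqrt(3))
u_res = 6.0220588 / 3.4641016
u_res = 1.7384

1.7384


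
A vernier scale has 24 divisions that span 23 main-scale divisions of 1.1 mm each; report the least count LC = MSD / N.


LC = MSD / n_div
= 1.1 / 24
= 0.0458

0.0458


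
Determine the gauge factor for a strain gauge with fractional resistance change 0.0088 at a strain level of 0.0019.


GF = (dR/R) / epsilon
= 0.0088 / 0.0019
= 4.6316

4.6316


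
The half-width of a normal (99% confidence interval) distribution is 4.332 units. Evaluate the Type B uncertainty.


u_B = half_width / 2.576
u_B = 4.332 / 2.576
u_B = 1.6817

1.6817


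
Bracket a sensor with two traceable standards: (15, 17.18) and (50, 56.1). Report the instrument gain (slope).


slope = (y2 - y1) / (x2 - x1)
= (56.1 - 17.18) / (50 - 15)
= 38.9200 / 35
= 1.1120

1.1120


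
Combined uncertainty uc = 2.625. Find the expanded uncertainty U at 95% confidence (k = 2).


U = k * uc
U = 2 * 2.625
U = 5.2500

5.2500


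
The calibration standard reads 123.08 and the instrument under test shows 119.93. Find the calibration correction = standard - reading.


Correction = standard - reading
= 123.08 - 119.93
= 3.1500

3.1500


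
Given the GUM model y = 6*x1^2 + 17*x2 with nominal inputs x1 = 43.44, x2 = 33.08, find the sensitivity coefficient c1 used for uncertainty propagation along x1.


y = 6*x1^2 + 17*x2
dy/dx1 = 2*6*x1
Evaluate at x1 = 43.44: c1 = 12 * 43.44
c1 = 521.2800

521.2800


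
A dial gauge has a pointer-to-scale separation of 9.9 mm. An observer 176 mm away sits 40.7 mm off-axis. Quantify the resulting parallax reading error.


error = h * offset / d
= 9.9 * 40.7 / 176
= 2.2894

2.2894


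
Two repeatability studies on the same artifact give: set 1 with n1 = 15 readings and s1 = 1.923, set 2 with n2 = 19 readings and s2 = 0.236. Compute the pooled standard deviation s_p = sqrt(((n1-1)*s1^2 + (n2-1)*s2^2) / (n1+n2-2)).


s_p = sqrt(((n1-1)*s1^2 + (n2-1)*s2^2) / (n1+n2-2))
numerator = (15-1)*1.923^2 + (19-1)*0.236^2 = 51.771006 + 1.002528 = 52.773534
denominator = 15 + 19 - 2 = 32
s_p^2 = 52.773534 / 32 = 1.6491729
s_p = sqrt(1.6491729) = 1.2842

1.2842


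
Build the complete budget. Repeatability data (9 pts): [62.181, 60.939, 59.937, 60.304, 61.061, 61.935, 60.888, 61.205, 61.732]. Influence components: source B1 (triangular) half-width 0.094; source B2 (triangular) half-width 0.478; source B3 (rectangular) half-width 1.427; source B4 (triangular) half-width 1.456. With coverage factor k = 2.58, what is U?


mean = (62.181 + 60.939 + 59.937 + 60.304 + 61.061 + 61.935 + 60.888 + 61.205 + 61.732) / 9 = 61.13133333
s = sqrt(sum((x - mean)^2)/(n-1)) = 0.73535451
u_A = s / sqrt(n) = 0.73535451 / sqrt(9) = 0.24511817
u_B1 = 0.094 / sqrt(6) = 0.038375339
u_B2 = 0.478 / sqrt(6) = 0.19514268
u_B3 = 1.427 / sqrt(3) = 0.82387883
u_B4 = 1.456 / sqrt(6) = 0.59440951
uc = sqrt(0.24511817^2 + 0.038375339^2 + 0.19514268^2 + 0.82387883^2 + 0.59440951^2) = 1.0638305
U = k * uc = 2.58 * 1.0638305
U = 2.7447

2.7447


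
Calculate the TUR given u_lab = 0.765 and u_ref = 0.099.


TUR = u_lab / u_ref
= 0.765 / 0.099
= 7.7273

7.7273


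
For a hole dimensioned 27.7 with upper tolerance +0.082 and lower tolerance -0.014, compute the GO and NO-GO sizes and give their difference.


GO = nominal - lower_tol (smallest hole = maximum material condition)
GO = 27.7 - 0.014 = 27.686
NO-GO = nominal + upper_tol (largest hole = least material condition)
NO-GO = 27.7 + 0.082 = 27.782
spread = NO-GO - GO = 27.782 - 27.686 = 0.0960

0.0960


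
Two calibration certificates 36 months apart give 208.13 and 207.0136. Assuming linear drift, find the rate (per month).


rate = (v2 - v1) / months
= (207.0136 - 208.13) / 36
= -1.1164 / 36
= -0.0310

-0.0310


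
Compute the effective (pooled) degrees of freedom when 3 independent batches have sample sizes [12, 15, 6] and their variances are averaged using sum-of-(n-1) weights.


nu = sum_i (n_i - 1)
nu = ((12 - 1) + (15 - 1) + (6 - 1))
nu = 11 + 14 + 5
nu = 30

30


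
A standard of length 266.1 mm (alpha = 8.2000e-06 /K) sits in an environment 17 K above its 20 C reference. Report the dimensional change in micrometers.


dL = L * alpha * dT
= 266.1 * 8.2000e-06 * 17
= 0.0370943 mm
dL_um = 0.0370943 * 1000 = 37.0943 um

37.0943


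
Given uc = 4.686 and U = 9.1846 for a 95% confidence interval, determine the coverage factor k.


k = U / uc
k = 9.1846 / 4.686
k = 1.96

1.96


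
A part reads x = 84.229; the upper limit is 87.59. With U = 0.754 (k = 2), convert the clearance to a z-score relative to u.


u = U / k = 0.754 / 2 = 0.377
margin = |USL - x| = |87.59 - 84.229| = 3.361
z = margin / u = 3.361 / 0.377
z = 8.9151

8.9151


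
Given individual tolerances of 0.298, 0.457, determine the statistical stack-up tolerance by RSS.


RSS = sqrt(0.298^2 + 0.457^2)
= sqrt(0.297653)
= 0.5456

0.5456


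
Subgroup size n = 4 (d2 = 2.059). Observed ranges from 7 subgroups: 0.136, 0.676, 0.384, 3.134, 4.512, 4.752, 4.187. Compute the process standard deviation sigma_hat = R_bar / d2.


R_bar = (0.136 + 0.676 + 0.384 + 3.134 + 4.512 + 4.752 + 4.187) / 7
R_bar = 17.781 / 7 = 2.5401429
sigma_hat = R_bar / d2 = 2.5401429 / 2.059 = 1.2337

1.2337


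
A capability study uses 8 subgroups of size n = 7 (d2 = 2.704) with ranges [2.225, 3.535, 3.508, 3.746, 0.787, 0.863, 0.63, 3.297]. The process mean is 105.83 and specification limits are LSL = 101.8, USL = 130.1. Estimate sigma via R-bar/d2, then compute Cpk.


R_bar = (2.225 + 3.535 + 3.508 + 3.746 + 0.787 + 0.863 + 0.63 + 3.297) / 8 = 2.323875
sigma = R_bar / d2 = 2.323875 / 2.704 = 0.85942123
Cp = (USL - LSL)/(6*sigma) = (130.1 - 101.8)/(6*0.85942123) = 5.4882
Cpu = (130.1 - 105.83)/(3*0.85942123) = 9.4133
Cpl = (105.83 - 101.8)/(3*0.85942123) = 1.5631
Cpk = min(Cpu, Cpl) = 1.5631

1.5631


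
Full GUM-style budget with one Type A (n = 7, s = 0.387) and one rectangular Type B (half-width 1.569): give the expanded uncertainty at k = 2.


u_A = s / sqrt(n) = 0.387 / sqrt(7) = 0.14627225
u_B = half_width / sqrt(3) = 1.569 / sqrt(3) = 0.90586257
uc = sqrt(u_A^2 + u_B^2) = sqrt(0.14627225^2 + 0.90586257^2) = 0.91759608
U = k * uc = 2 * 0.91759608
U = 1.8352

1.8352


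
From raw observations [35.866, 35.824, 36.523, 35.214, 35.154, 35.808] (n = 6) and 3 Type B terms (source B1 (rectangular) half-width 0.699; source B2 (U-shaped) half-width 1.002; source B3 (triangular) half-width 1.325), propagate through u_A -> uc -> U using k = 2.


mean = (35.866 + 35.824 + 36.523 + 35.214 + 35.154 + 35.808) / 6 = 35.7315
s = sqrt(sum((x - mean)^2)/(n-1)) = 0.50205249
u_A = s / sqrt(n) = 0.50205249 / sqrt(6) = 0.20496207
u_B1 = 0.699 / sqrt(3) = 0.40356784
u_B2 = 1.002 / sqrt(2) = 0.70852099
u_B3 = 1.325 / sqrt(6) = 0.54092898
uc = sqrt(0.20496207^2 + 0.40356784^2 + 0.70852099^2 + 0.54092898^2) = 0.99974127
U = k * uc = 2 * 0.99974127
U = 1.9995

1.9995


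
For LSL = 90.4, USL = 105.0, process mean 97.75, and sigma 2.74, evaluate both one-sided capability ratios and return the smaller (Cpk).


Cpu = (USL - mean) / (3*sigma) = (105.0 - 97.75) / (3*2.74) = 0.8820
Cpl = (mean - LSL) / (3*sigma) = (97.75 - 90.4) / (3*2.74) = 0.8942
Cpk = min(Cpu, Cpl) = 0.8820

0.8820


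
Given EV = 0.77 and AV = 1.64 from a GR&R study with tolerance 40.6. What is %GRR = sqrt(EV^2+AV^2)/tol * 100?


GRR = sqrt(EV^2 + AV^2) = sqrt(0.77^2 + 1.64^2) = 1.8117671
%GRR = GRR / tol * 100 = 1.8117671 / 40.6 * 100
%GRR = 4.4625

4.4625


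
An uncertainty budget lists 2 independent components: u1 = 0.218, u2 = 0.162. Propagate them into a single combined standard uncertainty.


uc = sqrt(0.218^2 + 0.162^2)
uc = sqrt(0.073768)
uc = 0.2716

0.2716


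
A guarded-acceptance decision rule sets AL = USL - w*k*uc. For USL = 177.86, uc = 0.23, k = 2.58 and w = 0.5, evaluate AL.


U = k * uc = 2.58 * 0.23 = 0.5934
guard band g = w * U = 0.5 * 0.5934 = 0.2967
AL = USL - g = 177.86 - 0.2967
AL = 177.5633

177.5633


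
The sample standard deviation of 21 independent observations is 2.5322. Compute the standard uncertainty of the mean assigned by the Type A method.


u_A = s / sqrt(n)
u_A = 2.5322 / sqrt(21)
u_A = 2.5322 / 4.5825757
u_A = 0.5526

0.5526


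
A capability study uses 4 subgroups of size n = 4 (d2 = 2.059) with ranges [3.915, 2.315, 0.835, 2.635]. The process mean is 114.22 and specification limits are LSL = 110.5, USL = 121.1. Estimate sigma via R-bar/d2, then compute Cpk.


R_bar = (3.915 + 2.315 + 0.835 + 2.635) / 4 = 2.425
sigma = R_bar / d2 = 2.425 / 2.059 = 1.1777562
Cp = (USL - LSL)/(6*sigma) = (121.1 - 110.5)/(6*1.1777562) = 1.5000
Cpu = (121.1 - 114.22)/(3*1.1777562) = 1.9472
Cpl = (114.22 - 110.5)/(3*1.1777562) = 1.0528
Cpk = min(Cpu, Cpl) = 1.0528

1.0528


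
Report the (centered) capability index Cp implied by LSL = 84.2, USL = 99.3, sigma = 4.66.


Cp = (USL - LSL) / (6 * sigma)
= (99.3 - 84.2) / (6 * 4.66)
= 15.1000 / 27.9600
= 0.5401

0.5401


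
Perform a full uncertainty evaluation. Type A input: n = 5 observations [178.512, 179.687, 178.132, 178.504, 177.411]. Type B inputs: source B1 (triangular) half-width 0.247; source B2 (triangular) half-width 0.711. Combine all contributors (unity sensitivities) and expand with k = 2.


mean = (178.512 + 179.687 + 178.132 + 178.504 + 177.411) / 5 = 178.4492
s = sqrt(sum((x - mean)^2)/(n-1)) = 0.82425281
u_A = s / sqrt(n) = 0.82425281 / sqrt(5) = 0.36861706
u_B1 = 0.247 / sqrt(6) = 0.10083733
u_B2 = 0.711 / sqrt(6) = 0.29026453
uc = sqrt(0.36861706^2 + 0.10083733^2 + 0.29026453^2) = 0.47989603
U = k * uc = 2 * 0.47989603
U = 0.9598

0.9598


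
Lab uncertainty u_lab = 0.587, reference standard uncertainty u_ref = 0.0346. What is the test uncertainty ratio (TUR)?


TUR = u_lab / u_ref
= 0.587 / 0.0346
= 16.9653

16.9653


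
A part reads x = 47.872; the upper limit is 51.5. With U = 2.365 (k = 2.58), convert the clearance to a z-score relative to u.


u = U / k = 2.365 / 2.58 = 0.91666667
margin = |USL - x| = |51.5 - 47.872| = 3.628
z = margin / u = 3.628 / 0.91666667
z = 3.9578

3.9578


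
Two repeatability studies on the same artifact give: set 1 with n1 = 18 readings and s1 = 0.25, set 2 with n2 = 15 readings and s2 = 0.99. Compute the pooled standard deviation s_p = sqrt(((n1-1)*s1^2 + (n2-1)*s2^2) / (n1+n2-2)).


s_p = sqrt(((n1-1)*s1^2 + (n2-1)*s2^2) / (n1+n2-2))
numerator = (18-1)*0.25^2 + (15-1)*0.99^2 = 1.0625 + 13.7214 = 14.7839
denominator = 18 + 15 - 2 = 31
s_p^2 = 14.7839 / 31 = 0.4769
s_p = sqrt(0.4769) = 0.6906

0.6906


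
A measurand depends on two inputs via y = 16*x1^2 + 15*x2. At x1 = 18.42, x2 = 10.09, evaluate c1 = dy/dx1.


y = 16*x1^2 + 15*x2
dy/dx1 = 2*16*x1
Evaluate at x1 = 18.42: c1 = 32 * 18.42
c1 = 589.4400

589.4400


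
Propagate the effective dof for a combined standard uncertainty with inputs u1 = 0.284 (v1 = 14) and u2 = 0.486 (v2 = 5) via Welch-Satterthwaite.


uc = sqrt(u1^2 + u2^2) = sqrt(0.284^2 + 0.486^2) = 0.56289608
v_eff = uc^4 / (u1^4/v1 + u2^4/v2)
= 0.56289608^4 / (0.284^4/14 + 0.486^4/5)
= 0.10039519 / 0.011622381
v_eff = 8.6381

8.6381


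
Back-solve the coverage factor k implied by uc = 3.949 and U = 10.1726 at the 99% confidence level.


k = U / uc
k = 10.1726 / 3.949
k = 2.576

2.576


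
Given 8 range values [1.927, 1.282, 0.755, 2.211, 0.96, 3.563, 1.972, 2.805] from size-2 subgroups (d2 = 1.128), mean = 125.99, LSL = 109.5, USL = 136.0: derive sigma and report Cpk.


R_bar = (1.927 + 1.282 + 0.755 + 2.211 + 0.96 + 3.563 + 1.972 + 2.805) / 8 = 1.934375
sigma = R_bar / d2 = 1.934375 / 1.128 = 1.7148715
Cp = (USL - LSL)/(6*sigma) = (136.0 - 109.5)/(6*1.7148715) = 2.5755
Cpu = (136.0 - 125.99)/(3*1.7148715) = 1.9457
Cpl = (125.99 - 109.5)/(3*1.7148715) = 3.2053
Cpk = min(Cpu, Cpl) = 1.9457

1.9457


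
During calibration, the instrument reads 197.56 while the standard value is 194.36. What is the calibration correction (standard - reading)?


Correction = standard - reading
= 194.36 - 197.56
= -3.2000

-3.2000


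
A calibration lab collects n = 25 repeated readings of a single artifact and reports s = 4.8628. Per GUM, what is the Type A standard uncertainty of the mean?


u_A = s / sqrt(n)
u_A = 4.8628 / sqrt(25)
u_A = 4.8628 / 5
u_A = 0.9726

0.9726


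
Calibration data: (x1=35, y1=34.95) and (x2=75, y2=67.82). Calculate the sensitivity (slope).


slope = (y2 - y1) / (x2 - x1)
= (67.82 - 34.95) / (75 - 35)
= 32.8700 / 40
= 0.8217

0.8217


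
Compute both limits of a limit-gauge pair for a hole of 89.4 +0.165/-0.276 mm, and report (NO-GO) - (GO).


GO = nominal - lower_tol (smallest hole = maximum material condition)
GO = 89.4 - 0.276 = 89.124
NO-GO = nominal + upper_tol (largest hole = least material condition)
NO-GO = 89.4 + 0.165 = 89.565
spread = NO-GO - GO = 89.565 - 89.124 = 0.4410

0.4410


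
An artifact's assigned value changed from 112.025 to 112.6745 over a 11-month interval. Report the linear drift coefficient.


rate = (v2 - v1) / months
= (112.6745 - 112.025) / 11
= 0.6495 / 11
= 0.0590

0.0590


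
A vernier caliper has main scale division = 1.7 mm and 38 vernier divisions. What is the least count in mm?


LC = MSD / n_div
= 1.7 / 38
= 0.0447

0.0447


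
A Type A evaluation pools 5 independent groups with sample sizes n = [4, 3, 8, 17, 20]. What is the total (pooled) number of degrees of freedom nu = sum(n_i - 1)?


nu = sum_i (n_i - 1)
nu = ((4 - 1) + (3 - 1) + (8 - 1) + (17 - 1) + (20 - 1))
nu = 3 + 2 + 7 + 16 + 19
nu = 47

47


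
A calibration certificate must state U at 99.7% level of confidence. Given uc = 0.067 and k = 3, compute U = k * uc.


U = k * uc
U = 3 * 0.067
U = 0.2010

0.2010


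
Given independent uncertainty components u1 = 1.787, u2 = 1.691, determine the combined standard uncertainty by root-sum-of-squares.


uc = sqrt(1.787^2 + 1.691^2)
uc = sqrt(6.05285)
uc = 2.4603

2.4603


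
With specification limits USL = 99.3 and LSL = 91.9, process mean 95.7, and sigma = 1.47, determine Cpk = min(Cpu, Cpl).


Cpu = (USL - mean) / (3*sigma) = (99.3 - 95.7) / (3*1.47) = 0.8163
Cpl = (mean - LSL) / (3*sigma) = (95.7 - 91.9) / (3*1.47) = 0.8617
Cpk = min(Cpu, Cpl) = 0.8163

0.8163


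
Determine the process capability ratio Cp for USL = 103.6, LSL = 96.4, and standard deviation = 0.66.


Cp = (USL - LSL) / (6 * sigma)
= (103.6 - 96.4) / (6 * 0.66)
= 7.2000 / 3.9600
= 1.8182

1.8182


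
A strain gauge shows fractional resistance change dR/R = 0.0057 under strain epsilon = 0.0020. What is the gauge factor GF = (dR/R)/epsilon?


GF = (dR/R) / epsilon
= 0.0057 / 0.0020
= 2.8500

2.8500


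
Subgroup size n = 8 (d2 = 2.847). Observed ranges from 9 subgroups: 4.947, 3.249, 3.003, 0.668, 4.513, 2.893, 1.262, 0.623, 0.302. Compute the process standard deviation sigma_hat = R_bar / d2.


R_bar = (4.947 + 3.249 + 3.003 + 0.668 + 4.513 + 2.893 + 1.262 + 0.623 + 0.302) / 9
R_bar = 21.46 / 9 = 2.3844444
sigma_hat = R_bar / d2 = 2.3844444 / 2.847 = 0.8375

0.8375


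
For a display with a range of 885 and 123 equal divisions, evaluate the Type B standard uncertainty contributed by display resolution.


resolution = range / divisions
resolution = 885 / 123 = 7.195122
u_res = resolution / (2*sqrt(3))
u_res = 7.195122 / 3.4641016
u_res = 2.0771

2.0771


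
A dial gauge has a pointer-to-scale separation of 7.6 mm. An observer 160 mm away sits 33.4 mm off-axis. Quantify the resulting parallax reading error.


error = h * offset / d
= 7.6 * 33.4 / 160
= 1.5865

1.5865


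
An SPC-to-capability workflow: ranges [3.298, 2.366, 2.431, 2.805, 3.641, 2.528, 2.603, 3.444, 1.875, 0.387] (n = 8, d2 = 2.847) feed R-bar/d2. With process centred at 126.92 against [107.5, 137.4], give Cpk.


R_bar = (3.298 + 2.366 + 2.431 + 2.805 + 3.641 + 2.528 + 2.603 + 3.444 + 1.875 + 0.387) / 10 = 2.5378
sigma = R_bar / d2 = 2.5378 / 2.847 = 0.89139445
Cp = (USL - LSL)/(6*sigma) = (137.4 - 107.5)/(6*0.89139445) = 5.5905
Cpu = (137.4 - 126.92)/(3*0.89139445) = 3.9190
Cpl = (126.92 - 107.5)/(3*0.89139445) = 7.2620
Cpk = min(Cpu, Cpl) = 3.9190

3.9190


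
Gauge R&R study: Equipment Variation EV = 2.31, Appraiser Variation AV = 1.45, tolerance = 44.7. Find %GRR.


GRR = sqrt(EV^2 + AV^2) = sqrt(2.31^2 + 1.45^2) = 2.7273797
%GRR = GRR / tol * 100 = 2.7273797 / 44.7 * 100
%GRR = 6.1015

6.1015


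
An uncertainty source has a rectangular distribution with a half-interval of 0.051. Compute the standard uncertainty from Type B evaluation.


u_B = half_width / sqrt(3)
u_B = 0.051 / 1.7320508
u_B = 0.0294

0.0294


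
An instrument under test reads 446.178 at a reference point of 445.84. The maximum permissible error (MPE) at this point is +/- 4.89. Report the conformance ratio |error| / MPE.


e = indication - reference = 446.178 - 445.84 = 0.3380
|e| = 0.3380
ratio = |e| / MPE = 0.3380 / 4.89
ratio = 0.0691

0.0691


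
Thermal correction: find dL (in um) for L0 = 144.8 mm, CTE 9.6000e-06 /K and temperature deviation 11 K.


dL = L * alpha * dT
= 144.8 * 9.6000e-06 * 11
= 0.0152909 mm
dL_um = 0.0152909 * 1000 = 15.2909 um

15.2909


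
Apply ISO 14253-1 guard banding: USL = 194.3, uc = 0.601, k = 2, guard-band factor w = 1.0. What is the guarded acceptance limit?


U = k * uc = 2 * 0.601 = 1.202
guard band g = w * U = 1.0 * 1.202 = 1.202
AL = USL - g = 194.3 - 1.202
AL = 193.0980

193.0980


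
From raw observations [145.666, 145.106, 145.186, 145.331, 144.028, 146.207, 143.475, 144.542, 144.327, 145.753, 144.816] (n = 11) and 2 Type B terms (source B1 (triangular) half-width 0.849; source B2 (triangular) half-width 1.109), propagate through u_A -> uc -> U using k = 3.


mean = (145.666 + 145.106 + 145.186 + 145.331 + 144.028 + 146.207 + 143.475 + 144.542 + 144.327 + 145.753 + 144.816) / 11 = 144.9488182
s = sqrt(sum((x - mean)^2)/(n-1)) = 0.80999689
u_A = s / sqrt(n) = 0.80999689 / sqrt(11) = 0.24422325
u_B1 = 0.849 / sqrt(6) = 0.3466028
u_B2 = 1.109 / sqrt(6) = 0.45274735
uc = sqrt(0.24422325^2 + 0.3466028^2 + 0.45274735^2) = 0.62028917
U = k * uc = 3 * 0.62028917
U = 1.8609

1.8609


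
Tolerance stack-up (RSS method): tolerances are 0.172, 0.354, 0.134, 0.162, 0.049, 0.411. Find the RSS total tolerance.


RSS = sqrt(0.172^2 + 0.354^2 + 0.134^2 + 0.162^2 + 0.049^2 + 0.411^2)
= sqrt(0.370422)
= 0.6086

0.6086


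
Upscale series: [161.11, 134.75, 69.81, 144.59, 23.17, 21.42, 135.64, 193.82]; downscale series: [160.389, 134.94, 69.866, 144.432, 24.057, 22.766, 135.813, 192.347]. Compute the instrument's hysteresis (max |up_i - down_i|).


|161.11 - 160.389| = 0.7210
|134.75 - 134.94| = 0.1900
|69.81 - 69.866| = 0.0560
|144.59 - 144.432| = 0.1580
|23.17 - 24.057| = 0.8870
|21.42 - 22.766| = 1.3460
|135.64 - 135.813| = 0.1730
|193.82 - 192.347| = 1.4730
hysteresis = max(diffs) = 1.4730

1.4730


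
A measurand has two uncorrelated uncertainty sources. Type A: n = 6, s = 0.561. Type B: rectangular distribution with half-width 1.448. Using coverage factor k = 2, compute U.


u_A = s / sqrt(n) = 0.561 / sqrt(6) = 0.22902729
u_B = half_width / sqrt(3) = 1.448 / sqrt(3) = 0.83600319
uc = sqrt(u_A^2 + u_B^2) = sqrt(0.22902729^2 + 0.83600319^2) = 0.86680726
U = k * uc = 2 * 0.86680726
U = 1.7336

1.7336


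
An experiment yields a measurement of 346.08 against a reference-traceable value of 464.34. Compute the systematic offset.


Systematic error = measured - true
= 346.08 - 464.34
= -118.2600

-118.2600


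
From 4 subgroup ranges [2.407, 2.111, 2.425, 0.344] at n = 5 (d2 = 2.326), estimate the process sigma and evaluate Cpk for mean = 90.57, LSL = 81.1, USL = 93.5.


R_bar = (2.407 + 2.111 + 2.425 + 0.344) / 4 = 1.82175
sigma = R_bar / d2 = 1.82175 / 2.326 = 0.78321152
Cp = (USL - LSL)/(6*sigma) = (93.5 - 81.1)/(6*0.78321152) = 2.6387
Cpu = (93.5 - 90.57)/(3*0.78321152) = 1.2470
Cpl = (90.57 - 81.1)/(3*0.78321152) = 4.0304
Cpk = min(Cpu, Cpl) = 1.2470

1.2470


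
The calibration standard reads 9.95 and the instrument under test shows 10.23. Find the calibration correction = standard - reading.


Correction = standard - reading
= 9.95 - 10.23
= -0.2800

-0.2800


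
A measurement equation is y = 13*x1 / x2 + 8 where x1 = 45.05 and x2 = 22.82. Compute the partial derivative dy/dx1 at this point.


y = 13*x1 / x2 + 8
dy/dx1 = 13/x2
Evaluate at x2 = 22.82: c1 = 13 / 22.82
c1 = 0.5697

0.5697


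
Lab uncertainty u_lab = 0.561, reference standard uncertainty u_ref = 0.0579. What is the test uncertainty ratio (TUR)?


TUR = u_lab / u_ref
= 0.561 / 0.0579
= 9.6891

9.6891


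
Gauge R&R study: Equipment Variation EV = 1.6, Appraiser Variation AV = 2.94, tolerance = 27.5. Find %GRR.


GRR = sqrt(EV^2 + AV^2) = sqrt(1.6^2 + 2.94^2) = 3.3471779
%GRR = GRR / tol * 100 = 3.3471779 / 27.5 * 100
%GRR = 12.1716

12.1716


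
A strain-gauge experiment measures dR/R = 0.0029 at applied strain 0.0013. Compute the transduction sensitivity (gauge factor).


GF = (dR/R) / epsilon
= 0.0029 / 0.0013
= 2.2308

2.2308


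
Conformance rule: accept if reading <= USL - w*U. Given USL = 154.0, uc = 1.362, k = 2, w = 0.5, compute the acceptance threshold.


U = k * uc = 2 * 1.362 = 2.724
guard band g = w * U = 0.5 * 2.724 = 1.362
AL = USL - g = 154.0 - 1.362
AL = 152.6380

152.6380


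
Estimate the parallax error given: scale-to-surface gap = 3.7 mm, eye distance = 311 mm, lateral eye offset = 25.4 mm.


error = h * offset / d
= 3.7 * 25.4 / 311
= 0.3022

0.3022


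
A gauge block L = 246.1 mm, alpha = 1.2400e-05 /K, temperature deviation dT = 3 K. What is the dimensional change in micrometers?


dL = L * alpha * dT
= 246.1 * 1.2400e-05 * 3
= 0.0091549 mm
dL_um = 0.0091549 * 1000 = 9.1549 um

9.1549


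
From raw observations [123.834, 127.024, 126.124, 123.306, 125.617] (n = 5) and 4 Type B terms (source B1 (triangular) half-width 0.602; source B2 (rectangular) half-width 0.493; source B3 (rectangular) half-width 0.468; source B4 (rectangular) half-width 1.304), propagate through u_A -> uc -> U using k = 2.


mean = (123.834 + 127.024 + 126.124 + 123.306 + 125.617) / 5 = 125.181
s = sqrt(sum((x - mean)^2)/(n-1)) = 1.5657289
u_A = s / sqrt(n) = 1.5657289 / sqrt(5) = 0.70021525
u_B1 = 0.602 / sqrt(6) = 0.24576547
u_B2 = 0.493 / sqrt(3) = 0.28463368
u_B3 = 0.468 / sqrt(3) = 0.27019993
u_B4 = 1.304 / sqrt(3) = 0.75286475
uc = sqrt(0.70021525^2 + 0.24576547^2 + 0.28463368^2 + 0.27019993^2 + 0.75286475^2) = 1.1276222
U = k * uc = 2 * 1.1276222
U = 2.2552

2.2552


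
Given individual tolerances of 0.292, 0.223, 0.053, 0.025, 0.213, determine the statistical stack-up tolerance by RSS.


RSS = sqrt(0.292^2 + 0.223^2 + 0.053^2 + 0.025^2 + 0.213^2)
= sqrt(0.183796)
= 0.4287

0.4287


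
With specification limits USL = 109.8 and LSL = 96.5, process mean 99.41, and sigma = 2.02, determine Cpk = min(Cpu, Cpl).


Cpu = (USL - mean) / (3*sigma) = (109.8 - 99.41) / (3*2.02) = 1.7145
Cpl = (mean - LSL) / (3*sigma) = (99.41 - 96.5) / (3*2.02) = 0.4802
Cpk = min(Cpu, Cpl) = 0.4802

0.4802


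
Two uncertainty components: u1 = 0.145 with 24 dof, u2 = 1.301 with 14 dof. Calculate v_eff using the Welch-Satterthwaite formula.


uc = sqrt(u1^2 + u2^2) = sqrt(0.145^2 + 1.301^2) = 1.3090554
v_eff = uc^4 / (u1^4/v1 + u2^4/v2)
= 1.3090554^4 / (0.145^4/24 + 1.301^4/14)
= 2.9365142 / 0.204654
v_eff = 14.3487

14.3487


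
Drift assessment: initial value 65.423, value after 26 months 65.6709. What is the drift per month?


rate = (v2 - v1) / months
= (65.6709 - 65.423) / 26
= 0.2479 / 26
= 0.0095

0.0095


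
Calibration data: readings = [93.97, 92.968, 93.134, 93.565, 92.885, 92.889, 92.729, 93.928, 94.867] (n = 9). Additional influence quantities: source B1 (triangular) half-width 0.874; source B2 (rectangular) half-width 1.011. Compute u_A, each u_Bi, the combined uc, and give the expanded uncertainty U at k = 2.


mean = (93.97 + 92.968 + 93.134 + 93.565 + 92.885 + 92.889 + 92.729 + 93.928 + 94.867) / 9 = 93.43722222
s = sqrt(sum((x - mean)^2)/(n-1)) = 0.70750402
u_A = s / sqrt(n) = 0.70750402 / sqrt(9) = 0.23583467
u_B1 = 0.874 / sqrt(6) = 0.35680901
u_B2 = 1.011 / sqrt(3) = 0.58370112
uc = sqrt(0.23583467^2 + 0.35680901^2 + 0.58370112^2) = 0.72362812
U = k * uc = 2 * 0.72362812
U = 1.4473

1.4473
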